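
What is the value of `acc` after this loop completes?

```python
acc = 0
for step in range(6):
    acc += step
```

Sum of 0 to 5 = 15
`acc` takes the values: 0 → 1 → 3 → 6 → 10 → 15

Answer: 15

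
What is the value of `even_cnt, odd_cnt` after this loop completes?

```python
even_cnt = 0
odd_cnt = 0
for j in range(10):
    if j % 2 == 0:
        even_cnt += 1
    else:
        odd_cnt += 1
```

Count evens and odds in range(10)
`even_cnt, odd_cnt` takes the values: (0, 0) → (1, 0) → (1, 1) → (2, 1) → (2, 2) → (3, 2) → (3, 3) → (4, 3) → (4, 4) → (5, 4) → (5, 5)

Answer: 5, 5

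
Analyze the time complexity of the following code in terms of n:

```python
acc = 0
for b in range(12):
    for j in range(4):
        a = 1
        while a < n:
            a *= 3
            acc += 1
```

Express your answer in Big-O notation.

Each loop level contributes: 1 × 1 × log n. Multiplying the contributions gives O(log n).

Answer: O(log n)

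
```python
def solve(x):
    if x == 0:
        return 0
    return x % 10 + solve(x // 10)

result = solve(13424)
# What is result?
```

Sum of digits of 13424: 4 + 2 + 4 + 3 + 1 = 14

Answer: 14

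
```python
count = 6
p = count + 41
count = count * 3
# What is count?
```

Trace:
`count = 6` → count = 6
`p = count + 41` → p = 47
`count = count * 3` → count = 18
So count = 18

Answer: 18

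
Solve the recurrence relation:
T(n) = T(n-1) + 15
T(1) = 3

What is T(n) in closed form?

Unrolling: T(n) = T(1) + 15·(n-1) = 3 + 15(n-1) = 15n - 12.

Answer: T(n) = 15n - 12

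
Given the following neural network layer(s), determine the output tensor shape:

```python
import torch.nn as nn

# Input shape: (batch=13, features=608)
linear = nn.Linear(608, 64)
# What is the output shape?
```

Input: (13, 608) -> Output: (13, 64)

Answer: (13, 64)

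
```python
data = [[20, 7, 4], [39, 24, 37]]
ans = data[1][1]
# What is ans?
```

Trace:
`data = [[20, 7, 4], [39, 24, 37]]` → data = [[20, 7, 4], [39, 24, 37]]
`ans = data[1][1]` → ans = 24
So ans = 24

Answer: 24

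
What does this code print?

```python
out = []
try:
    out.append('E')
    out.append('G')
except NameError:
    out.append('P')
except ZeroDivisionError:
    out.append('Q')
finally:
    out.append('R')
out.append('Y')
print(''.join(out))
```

Execution trace: 'E' (try body) → 'G' (try body, no exception) → 'R' (finally) → 'Y' (after the try/except). Output: EGRY

Answer: EGRY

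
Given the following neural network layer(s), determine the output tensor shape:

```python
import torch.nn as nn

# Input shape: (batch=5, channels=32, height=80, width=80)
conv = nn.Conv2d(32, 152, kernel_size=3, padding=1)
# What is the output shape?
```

Input: (5, 32, 80, 80) -> Output: (5, 152, 80, 80)

Answer: (5, 152, 80, 80)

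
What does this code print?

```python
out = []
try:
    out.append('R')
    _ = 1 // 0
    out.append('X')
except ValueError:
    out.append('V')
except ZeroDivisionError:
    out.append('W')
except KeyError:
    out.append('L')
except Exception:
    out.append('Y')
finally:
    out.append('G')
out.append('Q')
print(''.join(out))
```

Execution trace: 'R' (try body) → 'W' (except ZeroDivisionError) → 'G' (finally) → 'Q' (after the try/except). Output: RWGQ

Answer: RWGQ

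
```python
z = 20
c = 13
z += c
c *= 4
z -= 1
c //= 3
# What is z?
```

Trace:
`z = 20` → z = 20
`c = 13` → c = 13
`z += c` → z = 33
`c *= 4` → c = 52
`z -= 1` → z = 32
`c //= 3` → c = 17
So z = 32

Answer: 32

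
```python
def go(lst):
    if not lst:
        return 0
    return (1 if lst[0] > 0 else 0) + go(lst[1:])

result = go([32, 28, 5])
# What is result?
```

Count of positive elements in [32, 28, 5] = 3

Answer: 3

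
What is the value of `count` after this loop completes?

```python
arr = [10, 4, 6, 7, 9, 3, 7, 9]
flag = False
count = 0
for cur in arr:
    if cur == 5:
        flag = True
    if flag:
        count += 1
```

Count elements after first 5 in [10, 4, 6, 7, 9, 3, 7, 9]
`count` takes the values: 0

Answer: 0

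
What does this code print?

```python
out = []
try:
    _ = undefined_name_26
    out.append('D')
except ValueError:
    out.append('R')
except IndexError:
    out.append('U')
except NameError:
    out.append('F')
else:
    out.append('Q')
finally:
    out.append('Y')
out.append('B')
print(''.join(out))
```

Execution trace: 'F' (except NameError) → 'Y' (finally) → 'B' (after the try/except). Output: FYB

Answer: FYB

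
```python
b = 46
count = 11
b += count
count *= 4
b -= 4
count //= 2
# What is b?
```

Trace:
`b = 46` → b = 46
`count = 11` → count = 11
`b += count` → b = 57
`count *= 4` → count = 44
`b -= 4` → b = 53
`count //= 2` → count = 22
So b = 53

Answer: 53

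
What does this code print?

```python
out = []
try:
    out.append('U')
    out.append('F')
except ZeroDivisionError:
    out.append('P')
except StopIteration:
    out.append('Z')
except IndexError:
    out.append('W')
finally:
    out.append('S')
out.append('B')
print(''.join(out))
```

Execution trace: 'U' (try body) → 'F' (try body, no exception) → 'S' (finally) → 'B' (after the try/except). Output: UFSB

Answer: UFSB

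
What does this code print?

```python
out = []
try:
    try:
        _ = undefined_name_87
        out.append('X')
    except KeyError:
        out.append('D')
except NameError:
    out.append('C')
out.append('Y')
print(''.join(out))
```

Execution trace: 'C' (outer except NameError) → 'Y' (after the try/except). Output: CY

Answer: CY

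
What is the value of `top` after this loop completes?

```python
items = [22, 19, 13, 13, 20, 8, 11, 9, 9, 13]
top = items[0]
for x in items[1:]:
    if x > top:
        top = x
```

Maximum of [22, 19, 13, 13, 20, 8, 11, 9, 9, 13]
`top` takes the values: 22

Answer: 22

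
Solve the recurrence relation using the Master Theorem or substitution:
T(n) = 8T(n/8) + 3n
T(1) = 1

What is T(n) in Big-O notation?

By Master Theorem: a=8, b=8, f(n)=3n. Since log_8(8) = 1 and f(n) = Θ(n^1), Case 2 applies. T(n) = O(n log n).

Answer: O(n log n)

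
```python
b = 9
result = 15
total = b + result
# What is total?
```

Trace:
`b = 9` → b = 9
`result = 15` → result = 15
`total = b + result` → total = 24
So total = 24

Answer: 24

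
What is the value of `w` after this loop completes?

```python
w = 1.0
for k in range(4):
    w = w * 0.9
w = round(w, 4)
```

Exponential decay: 1.0 * 0.9^4
`w` takes the values: 1.0 → 0.9 → 0.81 → 0.729 → 0.6561

Answer: 0.6561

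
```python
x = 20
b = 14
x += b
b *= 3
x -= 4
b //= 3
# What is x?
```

Trace:
`x = 20` → x = 20
`b = 14` → b = 14
`x += b` → x = 34
`b *= 3` → b = 42
`x -= 4` → x = 30
`b //= 3` → b = 14
So x = 30

Answer: 30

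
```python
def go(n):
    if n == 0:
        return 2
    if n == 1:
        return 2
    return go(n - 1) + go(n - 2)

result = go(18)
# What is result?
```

Build up from base cases: go(0)=2, go(1)=2, go(2)=4, go(3)=6, go(4)=10, go(5)=16, go(6)=26, ..., go(18)=8362

Answer: 8362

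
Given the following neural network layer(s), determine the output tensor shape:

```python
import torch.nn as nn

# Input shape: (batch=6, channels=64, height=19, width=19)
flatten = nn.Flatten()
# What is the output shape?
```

Input: (6, 64, 19, 19) -> Output: (6, 23104)

Answer: (6, 23104)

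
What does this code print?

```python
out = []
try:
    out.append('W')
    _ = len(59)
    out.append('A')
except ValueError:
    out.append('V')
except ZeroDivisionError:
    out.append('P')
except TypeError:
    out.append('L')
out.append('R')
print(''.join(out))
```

Execution trace: 'W' (try body) → 'L' (except TypeError) → 'R' (after the try/except). Output: WLR

Answer: WLR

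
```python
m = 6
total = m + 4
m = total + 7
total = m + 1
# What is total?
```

Trace:
`m = 6` → m = 6
`total = m + 4` → total = 10
`m = total + 7` → m = 17
`total = m + 1` → total = 18
So total = 18

Answer: 18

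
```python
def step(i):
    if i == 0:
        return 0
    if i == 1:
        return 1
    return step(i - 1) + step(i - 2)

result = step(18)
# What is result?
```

Build up from base cases: step(0)=0, step(1)=1, step(2)=1, step(3)=2, step(4)=3, step(5)=5, step(6)=8, ..., step(18)=2584

Answer: 2584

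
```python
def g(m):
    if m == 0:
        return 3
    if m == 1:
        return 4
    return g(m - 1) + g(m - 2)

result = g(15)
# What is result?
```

Build up from base cases: g(0)=3, g(1)=4, g(2)=7, g(3)=11, g(4)=18, g(5)=29, g(6)=47, ..., g(15)=3571

Answer: 3571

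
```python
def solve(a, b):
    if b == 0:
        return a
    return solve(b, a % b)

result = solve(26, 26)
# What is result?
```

solve(26, 26) -> solve(26, 0) -> 26

Answer: 26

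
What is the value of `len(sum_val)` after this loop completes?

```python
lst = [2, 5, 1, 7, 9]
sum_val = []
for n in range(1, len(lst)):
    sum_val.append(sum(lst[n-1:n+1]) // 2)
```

Number of 2-element averages
`sum_val` takes the values: [] → [3] → [3, 3] → [3, 3, 4] → [3, 3, 4, 8]
So `len(sum_val)` = 4

Answer: 4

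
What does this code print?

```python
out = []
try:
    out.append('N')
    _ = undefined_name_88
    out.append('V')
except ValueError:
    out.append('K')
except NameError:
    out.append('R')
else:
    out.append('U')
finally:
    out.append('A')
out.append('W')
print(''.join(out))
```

Execution trace: 'N' (try body) → 'R' (except NameError) → 'A' (finally) → 'W' (after the try/except). Output: NRAW

Answer: NRAW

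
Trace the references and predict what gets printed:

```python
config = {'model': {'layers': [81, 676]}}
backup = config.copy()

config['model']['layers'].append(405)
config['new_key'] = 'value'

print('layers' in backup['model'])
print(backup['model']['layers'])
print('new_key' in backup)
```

Key concept: shallow copy gotcha with nested dict.
Step by step:
`config = {'model': {'layers': [81, 676]}}` → config = {'model': {'layers': [81, 676]}}
`backup = config.copy()` → backup = {'model': {'layers': [81, 676]}}
`config['model']['layers'].append(405)` → config = {'model': {'layers': [81, 676, 405]}}; backup = {'model': {'layers': [81, 676, 405]}}
`config['new_key'] = 'value'` → config = {'model': {'layers': [81, 676, 405]}, 'new_key': 'value'}
`print('layers' in backup['model'])` → prints True
`print(backup['model']['layers'])` → prints [81, 676, 405]
`print('new_key' in backup)` → prints False

Answer:
True
[81, 676, 405]
False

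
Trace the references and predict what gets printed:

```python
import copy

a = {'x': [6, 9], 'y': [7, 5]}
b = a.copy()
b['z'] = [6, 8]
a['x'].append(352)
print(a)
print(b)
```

Key concept: shallow copy of dict with mutable values.
Step by step:
`a = {'x': [6, 9], 'y': [7, 5]}` → a = {'x': [6, 9], 'y': [7, 5]}
`b = a.copy()` → b = {'x': [6, 9], 'y': [7, 5]}
`b['z'] = [6, 8]` → b = {'x': [6, 9], 'y': [7, 5], 'z': [6, 8]}
`a['x'].append(352)` → a = {'x': [6, 9, 352], 'y': [7, 5]}; b = {'x': [6, 9, 352], 'y': [7, 5], 'z': [6, 8]}
`print(a)` → prints {'x': [6, 9, 352], 'y': [7, 5]}
`print(b)` → prints {'x': [6, 9, 352], 'y': [7, 5], 'z': [6, 8]}

Answer:
{'x': [6, 9, 352], 'y': [7, 5]}
{'x': [6, 9, 352], 'y': [7, 5], 'z': [6, 8]}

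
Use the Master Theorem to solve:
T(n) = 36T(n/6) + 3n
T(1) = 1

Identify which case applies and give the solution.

a=36, b=6, f(n)=3n. log_6(36) = 2. Since c=1 < 2, Case 1 applies: T(n) = Θ(n^log_b(a)) = O(n^2).

Answer: O(n^2) - Case 1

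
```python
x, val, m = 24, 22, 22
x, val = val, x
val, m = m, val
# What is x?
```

Trace:
`x, val, m = 24, 22, 22` → x = 24; val = 22; m = 22
`x, val = val, x` → x = 22; val = 24
`val, m = m, val` → val = 22; m = 24
So x = 22

Answer: 22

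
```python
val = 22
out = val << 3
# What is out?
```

Trace:
`val = 22` → val = 22
`out = val << 3` → out = 176
So out = 176

Answer: 176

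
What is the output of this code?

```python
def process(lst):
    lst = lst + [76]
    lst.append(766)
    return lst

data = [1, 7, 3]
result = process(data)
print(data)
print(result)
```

Key concept: rebinding parameter vs mutation.
Step by step:
`data = [1, 7, 3]` → data = [1, 7, 3]
`result = process(data)` → result = [1, 7, 3, 76, 766]
`print(data)` → prints [1, 7, 3]
`print(result)` → prints [1, 7, 3, 76, 766]

Answer:
[1, 7, 3]
[1, 7, 3, 76, 766]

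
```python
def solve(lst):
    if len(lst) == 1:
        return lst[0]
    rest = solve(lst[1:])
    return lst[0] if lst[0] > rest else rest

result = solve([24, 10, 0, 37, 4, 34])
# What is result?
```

Recursive max over [24, 10, 0, 37, 4, 34] = 37

Answer: 37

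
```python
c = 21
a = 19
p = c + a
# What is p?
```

Trace:
`c = 21` → c = 21
`a = 19` → a = 19
`p = c + a` → p = 40
So p = 40

Answer: 40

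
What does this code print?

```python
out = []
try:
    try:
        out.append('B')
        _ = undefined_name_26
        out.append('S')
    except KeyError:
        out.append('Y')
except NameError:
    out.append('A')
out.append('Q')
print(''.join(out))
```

Execution trace: 'B' (try body) → 'A' (outer except NameError) → 'Q' (after the try/except). Output: BAQ

Answer: BAQ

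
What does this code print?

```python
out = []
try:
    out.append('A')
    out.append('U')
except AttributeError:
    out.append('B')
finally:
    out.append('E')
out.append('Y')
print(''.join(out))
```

Execution trace: 'A' (try body) → 'U' (try body, no exception) → 'E' (finally) → 'Y' (after the try/except). Output: AUEY

Answer: AUEY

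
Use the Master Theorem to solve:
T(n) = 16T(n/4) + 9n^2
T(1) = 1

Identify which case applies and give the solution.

a=16, b=4, f(n)=9n^2. log_4(16) = 2. Since c=2 = 2, Case 2 applies: T(n) = Θ(n^log_b(a) · log n) = O(n^2 log n).

Answer: O(n^2 log n) - Case 2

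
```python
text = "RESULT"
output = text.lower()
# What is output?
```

Trace:
`text = "RESULT"` → text = 'RESULT'
`output = text.lower()` → output = 'result'
So output = 'result'

Answer: 'result'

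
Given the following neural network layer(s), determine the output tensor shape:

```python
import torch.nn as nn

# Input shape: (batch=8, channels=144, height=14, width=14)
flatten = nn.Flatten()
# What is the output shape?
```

Input: (8, 144, 14, 14) -> Output: (8, 28224)

Answer: (8, 28224)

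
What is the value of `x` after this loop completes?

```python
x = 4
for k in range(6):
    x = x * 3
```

Multiply by 3, 6 times: 4 * 3^6 = 2916
`x` takes the values: 4 → 12 → 36 → 108 → 324 → 972 → 2916

Answer: 2916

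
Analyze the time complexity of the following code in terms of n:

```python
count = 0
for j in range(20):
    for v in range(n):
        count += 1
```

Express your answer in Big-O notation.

Each loop level contributes: 1 × n. Multiplying the contributions gives O(n).

Answer: O(n)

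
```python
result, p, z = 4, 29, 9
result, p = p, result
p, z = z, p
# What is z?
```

Trace:
`result, p, z = 4, 29, 9` → result = 4; p = 29; z = 9
`result, p = p, result` → result = 29; p = 4
`p, z = z, p` → p = 9; z = 4
So z = 4

Answer: 4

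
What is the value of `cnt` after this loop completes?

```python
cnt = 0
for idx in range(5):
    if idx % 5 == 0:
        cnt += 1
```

Count numbers divisible by 5 in range(5)
`cnt` takes the values: 0 → 1

Answer: 1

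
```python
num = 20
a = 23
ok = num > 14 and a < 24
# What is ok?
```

Trace:
`num = 20` → num = 20
`a = 23` → a = 23
`ok = num > 14 and a < 24` → ok = True
So ok = True

Answer: True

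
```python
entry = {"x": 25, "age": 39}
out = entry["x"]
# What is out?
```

Trace:
`entry = {"x": 25, "age": 39}` → entry = {'x': 25, 'age': 39}
`out = entry["x"]` → out = 25
So out = 25

Answer: 25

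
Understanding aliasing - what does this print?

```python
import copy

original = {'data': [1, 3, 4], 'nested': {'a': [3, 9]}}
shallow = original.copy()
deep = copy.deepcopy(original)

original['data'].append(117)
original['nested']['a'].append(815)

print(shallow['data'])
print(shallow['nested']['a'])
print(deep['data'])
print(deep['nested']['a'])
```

Key concept: comparing shallow vs deep copy.
Step by step:
`original = {'data': [1, 3, 4], 'nested': {'a': [3, 9]}}` → original = {'data': [1, 3, 4], 'nested': {'a': [3, 9]}}
`shallow = original.copy()` → shallow = {'data': [1, 3, 4], 'nested': {'a': [3, 9]}}
`deep = copy.deepcopy(original)` → deep = {'data': [1, 3, 4], 'nested': {'a': [3, 9]}}
`original['data'].append(117)` → original = {'data': [1, 3, 4, 117], 'nested': {'a': [3, 9]}}; shallow = {'data': [1, 3, 4, 117], 'nested': {'a': [3, 9]}}
`original['nested']['a'].append(815)` → original = {'data': [1, 3, 4, 117], 'nested': {'a': [3, 9, 815]}}; shallow = {'data': [1, 3, 4, 117], 'nested': {'a': [3, 9, 815]}}
`print(shallow['data'])` → prints [1, 3, 4, 117]
`print(shallow['nested']['a'])` → prints [3, 9, 815]
`print(deep['data'])` → prints [1, 3, 4]
`print(deep['nested']['a'])` → prints [3, 9]

Answer:
[1, 3, 4, 117]
[3, 9, 815]
[1, 3, 4]
[3, 9]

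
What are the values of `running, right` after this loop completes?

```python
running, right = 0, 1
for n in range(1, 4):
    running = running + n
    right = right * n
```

Sum and factorial of 1 to 3
`running, right` takes the values: (0, 1) → (1, 1) → (3, 1) → (3, 2) → (6, 2) → (6, 6)

Answer: 6, 6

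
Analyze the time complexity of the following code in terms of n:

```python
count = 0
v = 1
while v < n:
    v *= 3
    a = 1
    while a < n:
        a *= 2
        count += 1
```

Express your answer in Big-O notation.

Each loop level contributes: log n × log n. Multiplying the contributions gives O(log² n).

Answer: O(log² n)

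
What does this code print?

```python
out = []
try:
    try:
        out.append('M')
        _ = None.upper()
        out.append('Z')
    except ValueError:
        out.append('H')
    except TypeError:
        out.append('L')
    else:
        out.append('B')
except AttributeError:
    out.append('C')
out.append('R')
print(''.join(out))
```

Execution trace: 'M' (try body) → 'C' (outer except AttributeError) → 'R' (after the try/except). Output: MCR

Answer: MCR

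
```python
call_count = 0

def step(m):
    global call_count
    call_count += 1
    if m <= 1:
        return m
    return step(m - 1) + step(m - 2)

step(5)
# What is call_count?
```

Calls(m) = 1 + Calls(m-1) + Calls(m-2); Calls(0)=Calls(1)=1. For m=5 this gives 15.

Answer: 15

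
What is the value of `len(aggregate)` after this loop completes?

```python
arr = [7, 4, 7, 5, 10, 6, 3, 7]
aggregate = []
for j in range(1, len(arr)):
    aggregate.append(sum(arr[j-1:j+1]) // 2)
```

Number of 2-element averages
`aggregate` takes the values: [] → [5] → [5, 5] → [5, 5, 6] → [5, 5, 6, 7] → [5, 5, 6, 7, 8] → [5, 5, 6, 7, 8, 4] → [5, 5, 6, 7, 8, 4, 5]
So `len(aggregate)` = 7

Answer: 7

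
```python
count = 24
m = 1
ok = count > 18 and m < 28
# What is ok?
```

Trace:
`count = 24` → count = 24
`m = 1` → m = 1
`ok = count > 18 and m < 28` → ok = True
So ok = True

Answer: True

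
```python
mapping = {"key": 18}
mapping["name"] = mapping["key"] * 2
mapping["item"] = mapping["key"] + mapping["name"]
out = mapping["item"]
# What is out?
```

Trace:
`mapping = {"key": 18}` → mapping = {'key': 18}
`mapping["name"] = mapping["key"] * 2` → mapping = {'key': 18, 'name': 36}
`mapping["item"] = mapping["key"] + mapping["name"]` → mapping = {'key': 18, 'name': 36, 'item': 54}
`out = mapping["item"]` → out = 54
So out = 54

Answer: 54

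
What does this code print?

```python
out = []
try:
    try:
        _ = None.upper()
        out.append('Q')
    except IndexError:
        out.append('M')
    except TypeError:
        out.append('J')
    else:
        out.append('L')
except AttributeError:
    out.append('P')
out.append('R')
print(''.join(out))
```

Execution trace: 'P' (outer except AttributeError) → 'R' (after the try/except). Output: PR

Answer: PR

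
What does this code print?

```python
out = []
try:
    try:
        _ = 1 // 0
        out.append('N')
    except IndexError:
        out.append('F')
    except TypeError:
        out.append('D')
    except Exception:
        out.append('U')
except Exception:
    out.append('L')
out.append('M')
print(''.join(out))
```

Execution trace: 'U' (inner except Exception) → 'M' (after the try/except). Output: UM

Answer: UM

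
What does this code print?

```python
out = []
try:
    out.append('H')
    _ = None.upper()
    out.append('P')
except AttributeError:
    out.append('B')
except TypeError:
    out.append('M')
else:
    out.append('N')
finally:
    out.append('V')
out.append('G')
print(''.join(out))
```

Execution trace: 'H' (try body) → 'B' (except AttributeError) → 'V' (finally) → 'G' (after the try/except). Output: HBVG

Answer: HBVG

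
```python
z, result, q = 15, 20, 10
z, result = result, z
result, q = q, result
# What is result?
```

Trace:
`z, result, q = 15, 20, 10` → z = 15; result = 20; q = 10
`z, result = result, z` → z = 20; result = 15
`result, q = q, result` → result = 10; q = 15
So result = 10

Answer: 10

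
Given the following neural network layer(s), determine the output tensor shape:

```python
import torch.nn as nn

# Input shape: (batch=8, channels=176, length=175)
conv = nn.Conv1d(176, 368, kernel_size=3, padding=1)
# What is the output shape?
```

Input: (8, 176, 175) -> Output: (8, 368, 175)

Answer: (8, 368, 175)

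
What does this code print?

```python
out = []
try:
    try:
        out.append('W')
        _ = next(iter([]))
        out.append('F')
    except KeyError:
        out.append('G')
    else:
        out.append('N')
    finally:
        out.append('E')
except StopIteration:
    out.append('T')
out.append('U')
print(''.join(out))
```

Execution trace: 'W' (try body) → 'E' (finally) → 'T' (outer except StopIteration) → 'U' (after the try/except). Output: WETU

Answer: WETU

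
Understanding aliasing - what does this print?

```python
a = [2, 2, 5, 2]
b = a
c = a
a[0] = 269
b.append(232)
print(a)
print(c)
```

Key concept: multiple aliases.
Step by step:
`a = [2, 2, 5, 2]` → a = [2, 2, 5, 2]
`b = a` → b = [2, 2, 5, 2] (same object as a)
`c = a` → c = [2, 2, 5, 2] (same object as a, b)
`a[0] = 269` → a = [269, 2, 5, 2] (same object as b, c); b = [269, 2, 5, 2] (same object as a, c); c = [269, 2, 5, 2] (same object as a, b)
`b.append(232)` → a = [269, 2, 5, 2, 232] (same object as b, c); b = [269, 2, 5, 2, 232] (same object as a, c); c = [269, 2, 5, 2, 232] (same object as a, b)
`print(a)` → prints [269, 2, 5, 2, 232]
`print(c)` → prints [269, 2, 5, 2, 232]

Answer:
[269, 2, 5, 2, 232]
[269, 2, 5, 2, 232]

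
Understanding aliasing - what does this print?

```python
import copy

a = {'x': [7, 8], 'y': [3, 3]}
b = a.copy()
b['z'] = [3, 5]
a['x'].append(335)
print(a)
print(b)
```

Key concept: shallow copy of dict with mutable values.
Step by step:
`a = {'x': [7, 8], 'y': [3, 3]}` → a = {'x': [7, 8], 'y': [3, 3]}
`b = a.copy()` → b = {'x': [7, 8], 'y': [3, 3]}
`b['z'] = [3, 5]` → b = {'x': [7, 8], 'y': [3, 3], 'z': [3, 5]}
`a['x'].append(335)` → a = {'x': [7, 8, 335], 'y': [3, 3]}; b = {'x': [7, 8, 335], 'y': [3, 3], 'z': [3, 5]}
`print(a)` → prints {'x': [7, 8, 335], 'y': [3, 3]}
`print(b)` → prints {'x': [7, 8, 335], 'y': [3, 3], 'z': [3, 5]}

Answer:
{'x': [7, 8, 335], 'y': [3, 3]}
{'x': [7, 8, 335], 'y': [3, 3], 'z': [3, 5]}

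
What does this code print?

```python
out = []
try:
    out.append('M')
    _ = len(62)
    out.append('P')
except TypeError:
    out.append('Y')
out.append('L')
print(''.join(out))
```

Execution trace: 'M' (try body) → 'Y' (except TypeError) → 'L' (after the try/except). Output: MYL

Answer: MYL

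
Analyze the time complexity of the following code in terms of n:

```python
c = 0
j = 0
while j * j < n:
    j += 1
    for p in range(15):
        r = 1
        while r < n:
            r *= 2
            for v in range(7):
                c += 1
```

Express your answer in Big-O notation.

Each loop level contributes: √n × 1 × log n × 1. Multiplying the contributions gives O(√n log n).

Answer: O(√n log n)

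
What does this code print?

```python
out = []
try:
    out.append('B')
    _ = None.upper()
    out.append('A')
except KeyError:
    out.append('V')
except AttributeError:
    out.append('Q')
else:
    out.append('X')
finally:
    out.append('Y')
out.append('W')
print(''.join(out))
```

Execution trace: 'B' (try body) → 'Q' (except AttributeError) → 'Y' (finally) → 'W' (after the try/except). Output: BQYW

Answer: BQYW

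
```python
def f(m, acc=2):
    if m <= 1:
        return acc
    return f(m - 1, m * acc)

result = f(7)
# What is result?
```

Accumulator trace (n, acc): (7, 2) -> (6, 14) -> (5, 84) -> (4, 420) -> (3, 1680) -> (2, 5040) -> (1, 10080) -> return 10080

Answer: 10080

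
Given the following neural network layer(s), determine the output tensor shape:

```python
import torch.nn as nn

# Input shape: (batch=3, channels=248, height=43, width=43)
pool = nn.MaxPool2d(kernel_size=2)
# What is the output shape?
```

Input: (3, 248, 43, 43) -> Output: (3, 248, 21, 21)

Answer: (3, 248, 21, 21)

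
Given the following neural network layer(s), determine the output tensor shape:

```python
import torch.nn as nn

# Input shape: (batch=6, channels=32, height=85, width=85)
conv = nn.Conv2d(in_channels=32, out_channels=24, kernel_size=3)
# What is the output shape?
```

Input: (6, 32, 85, 85) -> Output: (6, 24, 83, 83)

Answer: (6, 24, 83, 83)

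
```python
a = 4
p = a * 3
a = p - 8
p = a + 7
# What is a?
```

Trace:
`a = 4` → a = 4
`p = a * 3` → p = 12
`a = p - 8` → a = 4
`p = a + 7` → p = 11
So a = 4

Answer: 4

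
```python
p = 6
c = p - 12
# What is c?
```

Trace:
`p = 6` → p = 6
`c = p - 12` → c = -6
So c = -6

Answer: -6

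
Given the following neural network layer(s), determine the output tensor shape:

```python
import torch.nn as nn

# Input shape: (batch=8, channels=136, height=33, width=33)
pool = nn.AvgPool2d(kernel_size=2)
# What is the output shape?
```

Input: (8, 136, 33, 33) -> Output: (8, 136, 16, 16)

Answer: (8, 136, 16, 16)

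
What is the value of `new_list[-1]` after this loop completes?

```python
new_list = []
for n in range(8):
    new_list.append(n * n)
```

Last element of squares 0 to 7
`new_list` takes the values: [] → [0] → [0, 1] → [0, 1, 4] → [0, 1, 4, 9] → [0, 1, 4, 9, 16] → [0, 1, 4, 9, 16, 25] → [0, 1, 4, 9, 16, 25, 36] → [0, 1, 4, 9, 16, 25, 36, 49]
So `new_list[-1]` = 49

Answer: 49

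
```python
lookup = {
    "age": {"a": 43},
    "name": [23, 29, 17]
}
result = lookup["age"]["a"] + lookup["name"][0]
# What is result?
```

Trace:
`lookup = { ...` → lookup = {'age': {'a': 43}, 'name': [23, 29, 17]}
`result = lookup["age"]["a"] + lookup["name"][0]` → result = 66
So result = 66

Answer: 66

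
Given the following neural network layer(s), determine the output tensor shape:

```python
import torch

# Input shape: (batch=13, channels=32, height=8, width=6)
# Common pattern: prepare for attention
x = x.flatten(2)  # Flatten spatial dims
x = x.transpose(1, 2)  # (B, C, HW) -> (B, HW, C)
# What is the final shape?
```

Input: (13, 32, 8, 6) -> after flatten(2): (13, 32, 48) -> Output: (13, 48, 32)

Answer: (13, 48, 32)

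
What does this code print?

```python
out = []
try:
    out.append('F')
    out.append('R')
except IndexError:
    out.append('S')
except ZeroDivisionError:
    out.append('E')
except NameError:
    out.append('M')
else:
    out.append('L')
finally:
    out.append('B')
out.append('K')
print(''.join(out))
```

Execution trace: 'F' (try body) → 'R' (try body, no exception) → 'L' (else) → 'B' (finally) → 'K' (after the try/except). Output: FRLBK

Answer: FRLBK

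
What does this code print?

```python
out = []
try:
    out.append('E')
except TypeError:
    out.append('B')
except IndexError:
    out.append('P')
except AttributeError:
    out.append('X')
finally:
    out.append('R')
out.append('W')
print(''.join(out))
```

Execution trace: 'E' (try body, no exception) → 'R' (finally) → 'W' (after the try/except). Output: ERW

Answer: ERW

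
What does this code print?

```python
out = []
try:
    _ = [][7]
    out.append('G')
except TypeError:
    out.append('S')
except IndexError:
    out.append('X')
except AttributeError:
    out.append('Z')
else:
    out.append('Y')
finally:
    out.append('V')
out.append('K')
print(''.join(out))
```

Execution trace: 'X' (except IndexError) → 'V' (finally) → 'K' (after the try/except). Output: XVK

Answer: XVK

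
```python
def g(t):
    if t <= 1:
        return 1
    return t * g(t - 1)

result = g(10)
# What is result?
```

g(10) = 10 * 9 * 8 * 7 * 6 * 5 * 4 * 3 * 2 * 1 = 3628800

Answer: 3628800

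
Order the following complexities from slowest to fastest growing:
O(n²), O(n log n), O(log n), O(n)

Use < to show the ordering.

Ordered by growth rate: O(log n) < O(n) < O(n log n) < O(n²)

Answer: O(log n) < O(n) < O(n log n) < O(n²)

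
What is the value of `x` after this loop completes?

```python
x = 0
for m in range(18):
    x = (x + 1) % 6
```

Increment mod 6, 18 times = 0
`x` takes the values: 0 → 1 → 2 → 3 → 4 → 5 → 0 → 1 → 2 → 3 → 4 → 5 → 0 → 1 → 2 → 3 → 4 → 5 → 0

Answer: 0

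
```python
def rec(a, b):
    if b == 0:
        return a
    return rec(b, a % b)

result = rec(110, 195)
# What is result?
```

rec(110, 195) -> rec(195, 110) -> rec(110, 85) -> rec(85, 25) -> rec(25, 10) -> rec(10, 5) -> rec(5, 0) -> 5

Answer: 5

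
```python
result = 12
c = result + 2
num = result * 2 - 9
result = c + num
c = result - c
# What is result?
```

Trace:
`result = 12` → result = 12
`c = result + 2` → c = 14
`num = result * 2 - 9` → num = 15
`result = c + num` → result = 29
`c = result - c` → c = 15
So result = 29

Answer: 29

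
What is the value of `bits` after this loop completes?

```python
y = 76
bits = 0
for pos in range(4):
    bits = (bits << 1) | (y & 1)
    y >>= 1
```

Reverse lowest 4 bits of 76
`bits` takes the values: 0 → 1 → 3

Answer: 3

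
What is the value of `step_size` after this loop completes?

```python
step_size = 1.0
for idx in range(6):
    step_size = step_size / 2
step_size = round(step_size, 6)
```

Halving LR 6 times: 1 / 2^6
`step_size` takes the values: 1.0 → 0.5 → 0.25 → 0.125 → 0.0625 → 0.03125 → 0.015625

Answer: 0.015625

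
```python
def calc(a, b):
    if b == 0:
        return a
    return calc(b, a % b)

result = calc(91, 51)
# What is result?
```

calc(91, 51) -> calc(51, 40) -> calc(40, 11) -> calc(11, 7) -> calc(7, 4) -> calc(4, 3) -> calc(3, 1) -> calc(1, 0) -> 1

Answer: 1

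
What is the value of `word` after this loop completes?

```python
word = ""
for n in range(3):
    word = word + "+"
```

Repeat '+' 3 times
`word` takes the values: "" → "+" → "++" → "+++"

Answer: "+++"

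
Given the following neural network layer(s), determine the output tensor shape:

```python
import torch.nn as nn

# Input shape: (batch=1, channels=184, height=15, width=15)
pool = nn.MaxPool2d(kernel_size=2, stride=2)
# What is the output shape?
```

Input: (1, 184, 15, 15) -> Output: (1, 184, 7, 7)

Answer: (1, 184, 7, 7)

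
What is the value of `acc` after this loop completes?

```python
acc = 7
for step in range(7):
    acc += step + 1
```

Start at 7, add 1 to 7 = 35
`acc` takes the values: 7 → 8 → 10 → 13 → 17 → 22 → 28 → 35

Answer: 35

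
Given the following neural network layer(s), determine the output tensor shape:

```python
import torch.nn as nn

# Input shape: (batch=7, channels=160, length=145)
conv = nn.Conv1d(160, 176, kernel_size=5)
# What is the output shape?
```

Input: (7, 160, 145) -> Output: (7, 176, 141)

Answer: (7, 176, 141)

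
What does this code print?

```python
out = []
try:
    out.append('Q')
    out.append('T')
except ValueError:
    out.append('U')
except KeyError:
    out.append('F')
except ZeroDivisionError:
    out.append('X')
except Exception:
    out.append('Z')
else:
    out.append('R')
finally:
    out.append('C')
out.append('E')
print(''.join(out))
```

Execution trace: 'Q' (try body) → 'T' (try body, no exception) → 'R' (else) → 'C' (finally) → 'E' (after the try/except). Output: QTRCE

Answer: QTRCE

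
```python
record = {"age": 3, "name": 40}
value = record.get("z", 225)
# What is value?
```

Trace:
`record = {"age": 3, "name": 40}` → record = {'age': 3, 'name': 40}
`value = record.get("z", 225)` → value = 225
So value = 225

Answer: 225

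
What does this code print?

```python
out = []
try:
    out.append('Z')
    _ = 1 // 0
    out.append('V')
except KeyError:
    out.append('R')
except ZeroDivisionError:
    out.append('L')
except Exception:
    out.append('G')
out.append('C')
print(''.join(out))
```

Execution trace: 'Z' (try body) → 'L' (except ZeroDivisionError) → 'C' (after the try/except). Output: ZLC

Answer: ZLC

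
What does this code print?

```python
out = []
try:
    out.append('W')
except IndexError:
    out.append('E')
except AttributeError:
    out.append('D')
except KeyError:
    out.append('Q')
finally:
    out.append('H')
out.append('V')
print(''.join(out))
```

Execution trace: 'W' (try body, no exception) → 'H' (finally) → 'V' (after the try/except). Output: WHV

Answer: WHV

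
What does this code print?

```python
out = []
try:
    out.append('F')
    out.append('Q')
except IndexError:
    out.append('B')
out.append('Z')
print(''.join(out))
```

Execution trace: 'F' (try body) → 'Q' (try body, no exception) → 'Z' (after the try/except). Output: FQZ

Answer: FQZ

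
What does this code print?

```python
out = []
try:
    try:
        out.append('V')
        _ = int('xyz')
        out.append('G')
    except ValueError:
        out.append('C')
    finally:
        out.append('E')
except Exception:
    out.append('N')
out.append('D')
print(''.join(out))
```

Execution trace: 'V' (inner try body) → 'C' (inner except ValueError) → 'E' (inner finally) → 'D' (after the try/except). Output: VCED

Answer: VCED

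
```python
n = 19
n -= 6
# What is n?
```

Trace:
`n = 19` → n = 19
`n -= 6` → n = 13
So n = 13

Answer: 13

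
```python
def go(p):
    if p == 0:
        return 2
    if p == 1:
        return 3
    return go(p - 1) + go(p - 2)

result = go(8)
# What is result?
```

Build up from base cases: go(0)=2, go(1)=3, go(2)=5, go(3)=8, go(4)=13, go(5)=21, go(6)=34, ..., go(8)=89

Answer: 89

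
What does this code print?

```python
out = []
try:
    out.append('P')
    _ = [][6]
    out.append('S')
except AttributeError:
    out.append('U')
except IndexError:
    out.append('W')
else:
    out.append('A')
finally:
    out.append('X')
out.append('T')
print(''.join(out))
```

Execution trace: 'P' (try body) → 'W' (except IndexError) → 'X' (finally) → 'T' (after the try/except). Output: PWXT

Answer: PWXT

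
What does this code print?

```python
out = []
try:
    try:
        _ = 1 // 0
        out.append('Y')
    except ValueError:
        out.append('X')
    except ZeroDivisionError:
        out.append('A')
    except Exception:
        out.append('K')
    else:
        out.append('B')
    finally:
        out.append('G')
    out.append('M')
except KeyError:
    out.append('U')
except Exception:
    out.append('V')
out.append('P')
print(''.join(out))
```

Execution trace: 'A' (inner except ZeroDivisionError) → 'G' (inner finally) → 'M' (try body, no exception) → 'P' (after the try/except). Output: AGMP

Answer: AGMP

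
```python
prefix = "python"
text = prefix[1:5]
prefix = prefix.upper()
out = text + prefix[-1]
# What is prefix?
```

Trace:
`prefix = "python"` → prefix = 'python'
`text = prefix[1:5]` → text = 'ytho'
`prefix = prefix.upper()` → prefix = 'PYTHON'
`out = text + prefix[-1]` → out = 'ythoN'
So prefix = 'PYTHON'

Answer: 'PYTHON'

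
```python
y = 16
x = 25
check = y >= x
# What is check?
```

Trace:
`y = 16` → y = 16
`x = 25` → x = 25
`check = y >= x` → check = False
So check = False

Answer: False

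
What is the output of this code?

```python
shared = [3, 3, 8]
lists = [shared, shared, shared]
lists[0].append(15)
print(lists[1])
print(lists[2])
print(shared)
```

Key concept: list of same reference.
Step by step:
`shared = [3, 3, 8]` → shared = [3, 3, 8]
`lists = [shared, shared, shared]` → lists = [[3, 3, 8], [3, 3, 8], [3, 3, 8]]
`lists[0].append(15)` → shared = [3, 3, 8, 15]; lists = [[3, 3, 8, 15], [3, 3, 8, 15], [3, 3, 8, 15]]
`print(lists[1])` → prints [3, 3, 8, 15]
`print(lists[2])` → prints [3, 3, 8, 15]
`print(shared)` → prints [3, 3, 8, 15]

Answer:
[3, 3, 8, 15]
[3, 3, 8, 15]
[3, 3, 8, 15]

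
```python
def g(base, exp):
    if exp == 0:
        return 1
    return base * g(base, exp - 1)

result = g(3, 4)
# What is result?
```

g(3, 4) = 3 * 3 * 3 * 3 = 81

Answer: 81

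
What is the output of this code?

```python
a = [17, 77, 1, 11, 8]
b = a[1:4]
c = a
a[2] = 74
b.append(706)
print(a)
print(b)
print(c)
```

Key concept: slice vs alias.
Step by step:
`a = [17, 77, 1, 11, 8]` → a = [17, 77, 1, 11, 8]
`b = a[1:4]` → b = [77, 1, 11]
`c = a` → c = [17, 77, 1, 11, 8] (same object as a)
`a[2] = 74` → a = [17, 77, 74, 11, 8] (same object as c); c = [17, 77, 74, 11, 8] (same object as a)
`b.append(706)` → b = [77, 1, 11, 706]
`print(a)` → prints [17, 77, 74, 11, 8]
`print(b)` → prints [77, 1, 11, 706]
`print(c)` → prints [17, 77, 74, 11, 8]

Answer:
[17, 77, 74, 11, 8]
[77, 1, 11, 706]
[17, 77, 74, 11, 8]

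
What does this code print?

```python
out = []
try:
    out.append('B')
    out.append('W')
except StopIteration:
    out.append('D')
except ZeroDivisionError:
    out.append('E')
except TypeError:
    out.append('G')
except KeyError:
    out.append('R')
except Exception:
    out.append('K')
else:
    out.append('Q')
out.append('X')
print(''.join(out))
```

Execution trace: 'B' (try body) → 'W' (try body, no exception) → 'Q' (else) → 'X' (after the try/except). Output: BWQX

Answer: BWQX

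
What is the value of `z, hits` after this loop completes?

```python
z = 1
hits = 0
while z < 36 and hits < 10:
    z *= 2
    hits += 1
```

Double until >= 36 or 10 iterations
`z, hits` takes the values: (1, 0) → (2, 0) → (2, 1) → (4, 1) → (4, 2) → (8, 2) → (8, 3) → (16, 3) → (16, 4) → (32, 4) → (32, 5) → (64, 5) → (64, 6)

Answer: 64, 6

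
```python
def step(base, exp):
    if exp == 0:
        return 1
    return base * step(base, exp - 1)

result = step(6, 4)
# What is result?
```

step(6, 4) = 6 * 6 * 6 * 6 = 1296

Answer: 1296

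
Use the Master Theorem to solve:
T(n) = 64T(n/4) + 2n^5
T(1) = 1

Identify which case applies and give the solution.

a=64, b=4, f(n)=2n^5. log_4(64) = 3. Since c=5 > 3 and the regularity condition holds (64(n/4)^5 = (64/4^5)n^5 with 64/4^5 < 1), Case 3 applies: T(n) = Θ(f(n)) = O(n^5).

Answer: O(n^5) - Case 3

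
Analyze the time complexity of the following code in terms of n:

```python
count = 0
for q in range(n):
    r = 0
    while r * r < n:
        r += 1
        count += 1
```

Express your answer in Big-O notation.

Each loop level contributes: n × √n. Multiplying the contributions gives O(n√n).

Answer: O(n√n)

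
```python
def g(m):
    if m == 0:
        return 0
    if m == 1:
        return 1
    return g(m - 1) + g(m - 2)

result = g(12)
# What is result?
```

Build up from base cases: g(0)=0, g(1)=1, g(2)=1, g(3)=2, g(4)=3, g(5)=5, g(6)=8, ..., g(12)=144

Answer: 144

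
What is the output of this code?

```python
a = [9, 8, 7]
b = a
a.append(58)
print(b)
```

Key concept: basic list aliasing.
Step by step:
`a = [9, 8, 7]` → a = [9, 8, 7]
`b = a` → b = [9, 8, 7] (same object as a)
`a.append(58)` → a = [9, 8, 7, 58] (same object as b); b = [9, 8, 7, 58] (same object as a)
`print(b)` → prints [9, 8, 7, 58]

Answer: [9, 8, 7, 58]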